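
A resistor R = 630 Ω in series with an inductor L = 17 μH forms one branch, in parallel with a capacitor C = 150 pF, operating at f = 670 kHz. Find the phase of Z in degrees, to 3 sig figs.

ω = 2πf = 4.21e+06 rad/s
X_L = ωL = 71.6 Ω
X_C = 1/(ωC) = 1580 Ω
Branch 1 (R+jX_L): Z₁ = 630 + j71.6 Ω, |Z₁| = 634 Ω
Branch 2 (−jX_C): Z₂ = −j1580 Ω
Parallel: Z = Z₁Z₂/(Z₁+Z₂), |Z| = 613 Ω, ∠Z = -16.1°

-16.1°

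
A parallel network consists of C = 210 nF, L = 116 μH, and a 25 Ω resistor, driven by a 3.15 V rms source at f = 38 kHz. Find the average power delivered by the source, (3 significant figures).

397 mW

ω = 2πf = 238800 rad/s
X_L = ωL = 27.7 Ω
X_C = 1/(ωC) = 19.9 Ω
Parallel: admittances add. Y = 1/R + 1/(jωL) + jωC
Y = (0.0400 + j0.0140) S
|Y| = 0.0424 S → |Z| = 1/|Y| = 23.6 Ω, ∠Z = −∠Y = -19.3°
I = V/|Z| = 134 mA
P = VI cos φ = 3.15 × 0.134 × cos(-19.3°) = 397 mW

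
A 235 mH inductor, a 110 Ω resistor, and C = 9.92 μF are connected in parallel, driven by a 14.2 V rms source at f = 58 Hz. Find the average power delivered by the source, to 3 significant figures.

1.83 W

ω = 2πf = 364.4 rad/s
X_L = ωL = 85.6 Ω
X_C = 1/(ωC) = 277 Ω
Parallel: admittances add. Y = 1/R + 1/(jωL) + jωC
Y = (0.00909 − j0.00806) S
|Y| = 0.0122 S → |Z| = 1/|Y| = 82.3 Ω, ∠Z = −∠Y = 41.6°
I = V/|Z| = 173 mA
P = VI cos φ = 14.2 × 0.173 × cos(41.6°) = 1.83 W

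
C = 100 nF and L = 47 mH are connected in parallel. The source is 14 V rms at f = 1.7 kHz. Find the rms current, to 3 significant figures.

ω = 2πf = 10680 rad/s
X_L = ωL = 502 Ω
X_C = 1/(ωC) = 936 Ω
Parallel: admittances add. Y = 1/(jωL) + jωC
Y = (0 − j0.000924) S
|Y| = 0.000924 S → |Z| = 1/|Y| = 1080 Ω, ∠Z = −∠Y = 90.0°
I = V/|Z| = 14/1080 = 12.9 mA

12.9 mA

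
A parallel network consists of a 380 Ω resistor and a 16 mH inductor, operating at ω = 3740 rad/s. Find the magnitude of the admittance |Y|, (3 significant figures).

X_L = ωL = 59.8 Ω
Parallel: admittances add. Y = 1/R + 1/(jωL)
Y = (0.00263 − j0.0167) S
|Y| = 0.0169 S → |Z| = 1/|Y| = 59.1 Ω, ∠Z = −∠Y = 81.1°

16.9 mS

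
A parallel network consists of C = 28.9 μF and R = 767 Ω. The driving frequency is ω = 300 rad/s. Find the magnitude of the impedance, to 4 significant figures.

X_C = 1/(ωC) = 115.3 Ω
Parallel: admittances add. Y = 1/R + jωC
Y = (0.001304 + j0.008670) S
|Y| = 0.008767 S → |Z| = 1/|Y| = 114.1 Ω, ∠Z = −∠Y = -81.45°

114.1 Ω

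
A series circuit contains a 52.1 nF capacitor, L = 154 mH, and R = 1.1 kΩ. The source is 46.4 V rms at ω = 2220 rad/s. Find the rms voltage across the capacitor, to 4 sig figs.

X_L = ωL = 341.9 Ω
X_C = 1/(ωC) = 8646 Ω
Net reactance X = X_L − X_C = -8304 Ω
Z = 1100 − j8304 Ω
|Z| = √(1100² + 8304²) = 8377 Ω
I = V/|Z| = 5.539 mA
V_C = I·|Z_C| = 0.005539 × 8646 = 47.89 V

47.89 V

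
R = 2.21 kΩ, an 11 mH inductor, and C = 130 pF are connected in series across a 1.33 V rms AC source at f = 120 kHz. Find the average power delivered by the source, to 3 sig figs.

458 μW

ω = 2πf = 754000 rad/s
X_L = ωL = 8290 Ω
X_C = 1/(ωC) = 10200 Ω
Net reactance X = X_L − X_C = -1910 Ω
Z = 2210 − j1910 Ω
|Z| = √(2210² + 1910²) = 2920 Ω
∠Z = arctan(-1910/2210) = -40.8°
I = V/|Z| = 455 μA
P = VI cos φ = 1.33 × 0.000455 × cos(-40.8°) = 458 μW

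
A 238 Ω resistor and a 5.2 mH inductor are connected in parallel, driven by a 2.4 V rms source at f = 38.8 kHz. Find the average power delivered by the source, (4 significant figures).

ω = 2πf = 243800 rad/s
X_L = ωL = 1268 Ω
Parallel: admittances add. Y = 1/R + 1/(jωL)
Y = (0.004202 − j0.0007888) S
|Y| = 0.004275 S → |Z| = 1/|Y| = 233.9 Ω, ∠Z = −∠Y = 10.63°
I = V/|Z| = 10.26 mA
P = VI cos φ = 2.4 × 0.01026 × cos(10.63°) = 24.20 mW

24.20 mW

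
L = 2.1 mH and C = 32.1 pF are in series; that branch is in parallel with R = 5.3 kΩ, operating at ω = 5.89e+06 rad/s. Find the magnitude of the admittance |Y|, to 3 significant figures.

236 μS

X_L = ωL = 12400 Ω
X_C = 1/(ωC) = 5290 Ω
Branch 1: Z₁ = R = 5300 Ω
Branch 2 (series LC): Z₂ = j(X_L − X_C) = j7080 Ω
Parallel: Z = Z₁Z₂/(Z₁+Z₂), |Z| = 4240 Ω, ∠Z = 36.8°
|Y| = 1/|Z| = 236 μS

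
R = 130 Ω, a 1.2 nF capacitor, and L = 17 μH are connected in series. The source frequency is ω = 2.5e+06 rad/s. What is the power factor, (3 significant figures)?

0.408

X_L = ωL = 42.5 Ω
X_C = 1/(ωC) = 333 Ω
Net reactance X = X_L − X_C = -291 Ω
Z = 130 − j291 Ω
|Z| = √(130² + 291²) = 319 Ω
∠Z = arctan(-291/130) = -65.9°
cos φ = cos(-65.9°) = 0.408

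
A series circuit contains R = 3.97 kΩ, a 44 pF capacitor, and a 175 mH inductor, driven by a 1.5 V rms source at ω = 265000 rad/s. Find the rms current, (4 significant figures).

X_L = ωL = 46380 Ω
X_C = 1/(ωC) = 85760 Ω
Net reactance X = X_L − X_C = -39390 Ω
Z = 3970 − j39390 Ω
|Z| = √(3970² + 39390²) = 39590 Ω
I = V/|Z| = 1.5/39590 = 37.89 μA

37.89 μA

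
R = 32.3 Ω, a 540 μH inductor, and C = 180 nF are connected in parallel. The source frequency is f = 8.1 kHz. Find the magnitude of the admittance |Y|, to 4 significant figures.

41.23 mS

ω = 2πf = 50890 rad/s
X_L = ωL = 27.48 Ω
X_C = 1/(ωC) = 109.2 Ω
Parallel: admittances add. Y = 1/R + 1/(jωL) + jωC
Y = (0.03096 − j0.02723) S
|Y| = 0.04123 S → |Z| = 1/|Y| = 24.26 Ω, ∠Z = −∠Y = 41.33°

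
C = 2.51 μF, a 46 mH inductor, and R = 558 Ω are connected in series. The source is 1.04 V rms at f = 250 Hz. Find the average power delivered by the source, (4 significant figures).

1.753 mW

ω = 2πf = 1571 rad/s
X_L = ωL = 72.26 Ω
X_C = 1/(ωC) = 253.6 Ω
Net reactance X = X_L − X_C = -181.4 Ω
Z = 558.0 − j181.4 Ω
|Z| = √(558.0² + 181.4²) = 586.7 Ω
∠Z = arctan(-181.4/558.0) = -18.01°
I = V/|Z| = 1.773 mA
P = VI cos φ = 1.04 × 0.001773 × cos(-18.01°) = 1.753 mW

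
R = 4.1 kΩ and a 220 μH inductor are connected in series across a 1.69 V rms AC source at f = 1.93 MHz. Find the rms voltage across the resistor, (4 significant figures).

1.417 V

ω = 2πf = 1.213e+07 rad/s
X_L = ωL = 2668 Ω
Z = 4100 + j2668 Ω
|Z| = √(4100² + 2668²) = 4892 Ω
I = V/|Z| = 345.5 μA
V_R = I·|Z_R| = 0.0003455 × 4100 = 1.417 V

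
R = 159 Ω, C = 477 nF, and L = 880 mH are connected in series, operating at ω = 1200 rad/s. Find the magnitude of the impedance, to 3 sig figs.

X_L = ωL = 1060 Ω
X_C = 1/(ωC) = 1750 Ω
Net reactance X = X_L − X_C = -691 Ω
Z = 159 − j691 Ω
|Z| = √(159² + 691²) = 709 Ω

709 Ω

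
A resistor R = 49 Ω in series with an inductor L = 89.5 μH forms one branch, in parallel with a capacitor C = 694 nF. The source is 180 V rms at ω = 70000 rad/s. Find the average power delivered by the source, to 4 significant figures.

650.6 W

X_L = ωL = 6.265 Ω
X_C = 1/(ωC) = 20.58 Ω
Branch 1 (R+jX_L): Z₁ = 49.00 + j6.265 Ω, |Z₁| = 49.40 Ω
Branch 2 (−jX_C): Z₂ = −j20.58 Ω
Parallel: Z = Z₁Z₂/(Z₁+Z₂), |Z| = 19.92 Ω, ∠Z = -66.42°
I = V/|Z| = 9.037 A
P = VI cos φ = 180 × 9.037 × cos(-66.42°) = 650.6 W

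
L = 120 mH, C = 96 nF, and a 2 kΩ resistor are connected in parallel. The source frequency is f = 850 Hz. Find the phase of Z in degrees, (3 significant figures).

ω = 2πf = 5341 rad/s
X_L = ωL = 641 Ω
X_C = 1/(ωC) = 1950 Ω
Parallel: admittances add. Y = 1/R + 1/(jωL) + jωC
Y = (0.000500 − j0.00105) S
|Y| = 0.00116 S → |Z| = 1/|Y| = 861 Ω, ∠Z = −∠Y = 64.5°

64.5°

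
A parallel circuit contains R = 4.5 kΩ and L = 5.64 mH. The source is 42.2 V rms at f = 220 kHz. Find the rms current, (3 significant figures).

10.8 mA

ω = 2πf = 1.382e+06 rad/s
X_L = ωL = 7800 Ω
Parallel: admittances add. Y = 1/R + 1/(jωL)
Y = (0.000222 − j0.000128) S
|Y| = 0.000257 S → |Z| = 1/|Y| = 3900 Ω, ∠Z = −∠Y = 30.0°
I = V/|Z| = 42.2/3900 = 10.8 mA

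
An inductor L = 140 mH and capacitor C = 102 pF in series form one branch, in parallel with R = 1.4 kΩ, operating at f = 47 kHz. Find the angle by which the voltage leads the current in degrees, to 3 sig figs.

ω = 2πf = 295300 rad/s
X_L = ωL = 41300 Ω
X_C = 1/(ωC) = 33200 Ω
Branch 1: Z₁ = R = 1400 Ω
Branch 2 (series LC): Z₂ = j(X_L − X_C) = j8140 Ω
Parallel: Z = Z₁Z₂/(Z₁+Z₂), |Z| = 1380 Ω, ∠Z = 9.75°

9.75°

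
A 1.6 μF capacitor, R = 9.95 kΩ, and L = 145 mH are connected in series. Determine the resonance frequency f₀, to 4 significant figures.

ω₀ = 1/√(LC) = 1/√(0.145 × 1.6e-06) = 2076 rad/s
f₀ = ω₀/(2π) = 330.4 Hz

330.4 Hz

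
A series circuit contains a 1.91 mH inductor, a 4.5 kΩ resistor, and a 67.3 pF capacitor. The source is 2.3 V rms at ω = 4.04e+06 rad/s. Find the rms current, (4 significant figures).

X_L = ωL = 7716 Ω
X_C = 1/(ωC) = 3678 Ω
Net reactance X = X_L − X_C = 4038 Ω
Z = 4500 + j4038 Ω
|Z| = √(4500² + 4038²) = 6046 Ω
I = V/|Z| = 2.3/6046 = 380.4 μA

380.4 μA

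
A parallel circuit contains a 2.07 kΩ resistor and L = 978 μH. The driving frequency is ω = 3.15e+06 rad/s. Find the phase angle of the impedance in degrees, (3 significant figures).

X_L = ωL = 3080 Ω
Parallel: admittances add. Y = 1/R + 1/(jωL)
Y = (0.000483 − j0.000325) S
|Y| = 0.000582 S → |Z| = 1/|Y| = 1720 Ω, ∠Z = −∠Y = 33.9°

33.9°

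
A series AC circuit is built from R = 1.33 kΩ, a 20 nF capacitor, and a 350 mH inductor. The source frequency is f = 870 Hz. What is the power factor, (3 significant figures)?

ω = 2πf = 5466 rad/s
X_L = ωL = 1910 Ω
X_C = 1/(ωC) = 9150 Ω
Net reactance X = X_L − X_C = -7230 Ω
Z = 1330 − j7230 Ω
|Z| = √(1330² + 7230²) = 7350 Ω
∠Z = arctan(-7230/1330) = -79.6°
cos φ = cos(-79.6°) = 0.181

0.181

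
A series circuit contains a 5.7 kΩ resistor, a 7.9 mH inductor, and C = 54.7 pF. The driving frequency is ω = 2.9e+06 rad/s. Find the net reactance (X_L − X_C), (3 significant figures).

X_L = ωL = 22900 Ω
X_C = 1/(ωC) = 6300 Ω
X = 22900 − 6300 = 16600 Ω

16600 Ω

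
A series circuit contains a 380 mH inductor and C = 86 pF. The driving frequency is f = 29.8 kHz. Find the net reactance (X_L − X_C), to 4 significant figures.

9049 Ω

ω = 2πf = 187200 rad/s
X_L = ωL = 71150 Ω
X_C = 1/(ωC) = 62100 Ω
X = 71150 − 62100 = 9049 Ω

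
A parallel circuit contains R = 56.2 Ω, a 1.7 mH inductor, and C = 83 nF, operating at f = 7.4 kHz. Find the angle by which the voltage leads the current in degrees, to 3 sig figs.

26.3°

ω = 2πf = 46500 rad/s
X_L = ωL = 79.0 Ω
X_C = 1/(ωC) = 259 Ω
Parallel: admittances add. Y = 1/R + 1/(jωL) + jωC
Y = (0.0178 − j0.00879) S
|Y| = 0.0198 S → |Z| = 1/|Y| = 50.4 Ω, ∠Z = −∠Y = 26.3°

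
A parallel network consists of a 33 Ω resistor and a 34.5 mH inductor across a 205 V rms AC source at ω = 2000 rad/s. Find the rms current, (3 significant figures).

6.89 A

X_L = ωL = 69.0 Ω
Parallel: admittances add. Y = 1/R + 1/(jωL)
Y = (0.0303 − j0.0145) S
|Y| = 0.0336 S → |Z| = 1/|Y| = 29.8 Ω, ∠Z = −∠Y = 25.6°
I = V/|Z| = 205/29.8 = 6.89 A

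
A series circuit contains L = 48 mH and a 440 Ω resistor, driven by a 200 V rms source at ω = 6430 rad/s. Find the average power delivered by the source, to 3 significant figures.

X_L = ωL = 309 Ω
Z = 440 + j309 Ω
|Z| = √(440² + 309²) = 537 Ω
∠Z = arctan(309/440) = 35.0°
I = V/|Z| = 372 mA
P = VI cos φ = 200 × 0.372 × cos(35.0°) = 60.9 W

60.9 W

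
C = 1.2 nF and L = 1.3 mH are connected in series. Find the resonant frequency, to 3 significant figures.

127 kHz

ω₀ = 1/√(LC) = 1/√(0.0013 × 1.2e-09) = 800600 rad/s
f₀ = ω₀/(2π) = 127 kHz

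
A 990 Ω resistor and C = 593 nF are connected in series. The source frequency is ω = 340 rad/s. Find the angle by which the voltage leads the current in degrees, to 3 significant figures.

X_C = 1/(ωC) = 4960 Ω
Z = 990 − j4960 Ω
|Z| = √(990² + 4960²) = 5060 Ω
∠Z = arctan(-4960/990) = -78.7°

-78.7°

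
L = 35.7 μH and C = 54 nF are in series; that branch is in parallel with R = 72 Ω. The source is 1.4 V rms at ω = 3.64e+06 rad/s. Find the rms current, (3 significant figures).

X_L = ωL = 130 Ω
X_C = 1/(ωC) = 5.09 Ω
Branch 1: Z₁ = R = 72.0 Ω
Branch 2 (series LC): Z₂ = j(X_L − X_C) = j125 Ω
Parallel: Z = Z₁Z₂/(Z₁+Z₂), |Z| = 62.4 Ω, ∠Z = 30.0°
I = V/|Z| = 1.4/62.4 = 22.4 mA

22.4 mA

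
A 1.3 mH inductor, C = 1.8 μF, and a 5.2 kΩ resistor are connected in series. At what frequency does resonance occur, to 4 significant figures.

ω₀ = 1/√(LC) = 1/√(0.0013 × 1.8e-06) = 20670 rad/s
f₀ = ω₀/(2π) = 3.290 kHz

3.290 kHz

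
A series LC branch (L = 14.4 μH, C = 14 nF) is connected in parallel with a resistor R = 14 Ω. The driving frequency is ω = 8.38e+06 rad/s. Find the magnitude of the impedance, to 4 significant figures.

13.89 Ω

X_L = ωL = 120.7 Ω
X_C = 1/(ωC) = 8.524 Ω
Branch 1: Z₁ = R = 14.00 Ω
Branch 2 (series LC): Z₂ = j(X_L − X_C) = j112.1 Ω
Parallel: Z = Z₁Z₂/(Z₁+Z₂), |Z| = 13.89 Ω, ∠Z = 7.116°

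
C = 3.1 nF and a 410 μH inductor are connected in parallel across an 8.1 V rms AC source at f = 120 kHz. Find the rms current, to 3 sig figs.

ω = 2πf = 754000 rad/s
X_L = ωL = 309 Ω
X_C = 1/(ωC) = 428 Ω
Parallel: admittances add. Y = 1/(jωL) + jωC
Y = (0 − j0.000898) S
|Y| = 0.000898 S → |Z| = 1/|Y| = 1110 Ω, ∠Z = −∠Y = 90.0°
I = V/|Z| = 8.1/1110 = 7.27 mA

7.27 mA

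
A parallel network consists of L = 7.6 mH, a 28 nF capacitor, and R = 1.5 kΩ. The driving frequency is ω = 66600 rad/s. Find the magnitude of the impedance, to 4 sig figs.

1480 Ω

X_L = ωL = 506.2 Ω
X_C = 1/(ωC) = 536.3 Ω
Parallel: admittances add. Y = 1/R + 1/(jωL) + jωC
Y = (0.0006667 − j0.0001109) S
|Y| = 0.0006758 S → |Z| = 1/|Y| = 1480 Ω, ∠Z = −∠Y = 9.441°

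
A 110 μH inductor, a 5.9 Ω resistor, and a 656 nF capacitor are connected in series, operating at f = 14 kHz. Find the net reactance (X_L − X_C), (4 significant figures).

-7.653 Ω

ω = 2πf = 87960 rad/s
X_L = ωL = 9.676 Ω
X_C = 1/(ωC) = 17.33 Ω
X = 9.676 − 17.33 = -7.653 Ω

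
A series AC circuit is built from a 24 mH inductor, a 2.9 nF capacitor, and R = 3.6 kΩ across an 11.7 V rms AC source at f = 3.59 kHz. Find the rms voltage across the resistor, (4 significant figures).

2.775 V

ω = 2πf = 22560 rad/s
X_L = ωL = 541.4 Ω
X_C = 1/(ωC) = 15290 Ω
Net reactance X = X_L − X_C = -14750 Ω
Z = 3600 − j14750 Ω
|Z| = √(3600² + 14750²) = 15180 Ω
I = V/|Z| = 770.8 μA
V_R = I·|Z_R| = 0.0007708 × 3600 = 2.775 V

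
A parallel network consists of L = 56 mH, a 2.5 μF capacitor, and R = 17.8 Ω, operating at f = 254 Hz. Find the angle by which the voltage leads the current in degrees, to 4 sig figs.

7.303°

ω = 2πf = 1596 rad/s
X_L = ωL = 89.37 Ω
X_C = 1/(ωC) = 250.6 Ω
Parallel: admittances add. Y = 1/R + 1/(jωL) + jωC
Y = (0.05618 − j0.007199) S
|Y| = 0.05664 S → |Z| = 1/|Y| = 17.66 Ω, ∠Z = −∠Y = 7.303°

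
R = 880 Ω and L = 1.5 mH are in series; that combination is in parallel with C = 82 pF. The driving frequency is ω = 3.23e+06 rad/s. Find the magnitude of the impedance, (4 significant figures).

X_L = ωL = 4845 Ω
X_C = 1/(ωC) = 3776 Ω
Branch 1 (R+jX_L): Z₁ = 880.0 + j4845 Ω, |Z₁| = 4924 Ω
Branch 2 (−jX_C): Z₂ = −j3776 Ω
Parallel: Z = Z₁Z₂/(Z₁+Z₂), |Z| = 13420 Ω, ∠Z = -60.84°

13420 Ω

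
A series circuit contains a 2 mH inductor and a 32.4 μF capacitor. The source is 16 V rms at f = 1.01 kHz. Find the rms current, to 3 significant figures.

ω = 2πf = 6346 rad/s
X_L = ωL = 12.7 Ω
X_C = 1/(ωC) = 4.86 Ω
Net reactance X = X_L − X_C = 7.83 Ω
Z = j7.83 Ω
|Z| = √(0² + 7.83²) = 7.83 Ω
I = V/|Z| = 16/7.83 = 2.04 A

2.04 A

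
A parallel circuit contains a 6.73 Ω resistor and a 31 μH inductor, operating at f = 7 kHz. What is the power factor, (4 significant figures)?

ω = 2πf = 43980 rad/s
X_L = ωL = 1.363 Ω
Parallel: admittances add. Y = 1/R + 1/(jωL)
Y = (0.1486 − j0.7334) S
|Y| = 0.7483 S → |Z| = 1/|Y| = 1.336 Ω, ∠Z = −∠Y = 78.55°
cos φ = cos(78.55°) = 0.1986

0.1986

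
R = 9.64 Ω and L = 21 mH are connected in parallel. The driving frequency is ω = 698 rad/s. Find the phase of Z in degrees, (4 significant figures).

33.33°

X_L = ωL = 14.66 Ω
Parallel: admittances add. Y = 1/R + 1/(jωL)
Y = (0.1037 − j0.06822) S
|Y| = 0.1242 S → |Z| = 1/|Y| = 8.054 Ω, ∠Z = −∠Y = 33.33°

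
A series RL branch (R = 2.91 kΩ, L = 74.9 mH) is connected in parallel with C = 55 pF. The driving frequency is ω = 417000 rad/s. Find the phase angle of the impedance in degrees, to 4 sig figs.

71.44°

X_L = ωL = 31230 Ω
X_C = 1/(ωC) = 43600 Ω
Branch 1 (R+jX_L): Z₁ = 2910 + j31230 Ω, |Z₁| = 31370 Ω
Branch 2 (−jX_C): Z₂ = −j43600 Ω
Parallel: Z = Z₁Z₂/(Z₁+Z₂), |Z| = 107600 Ω, ∠Z = 71.44°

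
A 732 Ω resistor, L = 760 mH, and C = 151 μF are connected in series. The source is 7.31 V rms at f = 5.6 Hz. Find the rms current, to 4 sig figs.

ω = 2πf = 35.19 rad/s
X_L = ωL = 26.74 Ω
X_C = 1/(ωC) = 188.2 Ω
Net reactance X = X_L − X_C = -161.5 Ω
Z = 732.0 − j161.5 Ω
|Z| = √(732.0² + 161.5²) = 749.6 Ω
I = V/|Z| = 7.31/749.6 = 9.752 mA

9.752 mA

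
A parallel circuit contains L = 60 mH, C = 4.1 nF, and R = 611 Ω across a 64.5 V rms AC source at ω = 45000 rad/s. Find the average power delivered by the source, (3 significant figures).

X_L = ωL = 2700 Ω
X_C = 1/(ωC) = 5420 Ω
Parallel: admittances add. Y = 1/R + 1/(jωL) + jωC
Y = (0.00164 − j0.000186) S
|Y| = 0.00165 S → |Z| = 1/|Y| = 607 Ω, ∠Z = −∠Y = 6.48°
I = V/|Z| = 106 mA
P = VI cos φ = 64.5 × 0.106 × cos(6.48°) = 6.81 W

6.81 W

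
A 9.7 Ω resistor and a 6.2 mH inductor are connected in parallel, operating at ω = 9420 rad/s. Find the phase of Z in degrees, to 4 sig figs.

9.430°

X_L = ωL = 58.40 Ω
Parallel: admittances add. Y = 1/R + 1/(jωL)
Y = (0.1031 − j0.01712) S
|Y| = 0.1045 S → |Z| = 1/|Y| = 9.569 Ω, ∠Z = −∠Y = 9.430°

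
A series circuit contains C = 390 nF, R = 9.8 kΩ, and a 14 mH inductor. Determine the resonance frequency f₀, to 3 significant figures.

2.15 kHz

ω₀ = 1/√(LC) = 1/√(0.014 × 3.9e-07) = 13530 rad/s
f₀ = ω₀/(2π) = 2.15 kHz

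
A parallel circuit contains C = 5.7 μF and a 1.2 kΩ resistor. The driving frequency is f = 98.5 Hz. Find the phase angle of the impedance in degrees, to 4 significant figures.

ω = 2πf = 618.9 rad/s
X_C = 1/(ωC) = 283.5 Ω
Parallel: admittances add. Y = 1/R + jωC
Y = (0.0008333 + j0.003528) S
|Y| = 0.003625 S → |Z| = 1/|Y| = 275.9 Ω, ∠Z = −∠Y = -76.71°

-76.71°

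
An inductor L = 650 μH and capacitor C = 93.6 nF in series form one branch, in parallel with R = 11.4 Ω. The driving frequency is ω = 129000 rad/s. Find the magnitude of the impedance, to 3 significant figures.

X_L = ωL = 83.8 Ω
X_C = 1/(ωC) = 82.8 Ω
Branch 1: Z₁ = R = 11.4 Ω
Branch 2 (series LC): Z₂ = j(X_L − X_C) = j1.03 Ω
Parallel: Z = Z₁Z₂/(Z₁+Z₂), |Z| = 1.03 Ω, ∠Z = 84.8°

1.03 Ω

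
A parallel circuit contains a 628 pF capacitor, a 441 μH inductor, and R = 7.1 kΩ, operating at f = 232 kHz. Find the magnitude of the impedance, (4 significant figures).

1526 Ω

ω = 2πf = 1.458e+06 rad/s
X_L = ωL = 642.8 Ω
X_C = 1/(ωC) = 1092 Ω
Parallel: admittances add. Y = 1/R + 1/(jωL) + jωC
Y = (0.0001408 − j0.0006401) S
|Y| = 0.0006555 S → |Z| = 1/|Y| = 1526 Ω, ∠Z = −∠Y = 77.59°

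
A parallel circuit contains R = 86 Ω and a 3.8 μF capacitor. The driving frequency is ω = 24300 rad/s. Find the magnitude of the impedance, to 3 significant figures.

X_C = 1/(ωC) = 10.8 Ω
Parallel: admittances add. Y = 1/R + jωC
Y = (0.0116 + j0.0923) S
|Y| = 0.0931 S → |Z| = 1/|Y| = 10.7 Ω, ∠Z = −∠Y = -82.8°

10.7 Ω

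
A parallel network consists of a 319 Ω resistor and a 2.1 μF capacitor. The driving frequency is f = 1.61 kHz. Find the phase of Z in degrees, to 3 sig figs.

-81.6°

ω = 2πf = 10120 rad/s
X_C = 1/(ωC) = 47.1 Ω
Parallel: admittances add. Y = 1/R + jωC
Y = (0.00313 + j0.0212) S
|Y| = 0.0215 S → |Z| = 1/|Y| = 46.6 Ω, ∠Z = −∠Y = -81.6°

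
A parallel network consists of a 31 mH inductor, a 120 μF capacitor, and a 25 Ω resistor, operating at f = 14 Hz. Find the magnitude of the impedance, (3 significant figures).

ω = 2πf = 87.96 rad/s
X_L = ωL = 2.73 Ω
X_C = 1/(ωC) = 94.7 Ω
Parallel: admittances add. Y = 1/R + 1/(jωL) + jωC
Y = (0.0400 − j0.356) S
|Y| = 0.358 S → |Z| = 1/|Y| = 2.79 Ω, ∠Z = −∠Y = 83.6°

2.79 Ω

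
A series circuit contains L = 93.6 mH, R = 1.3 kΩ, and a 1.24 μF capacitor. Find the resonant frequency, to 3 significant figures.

ω₀ = 1/√(LC) = 1/√(0.0936 × 1.24e-06) = 2935 rad/s
f₀ = ω₀/(2π) = 467 Hz

467 Hz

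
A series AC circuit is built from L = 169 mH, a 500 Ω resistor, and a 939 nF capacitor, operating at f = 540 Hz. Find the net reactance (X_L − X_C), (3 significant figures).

260 Ω

ω = 2πf = 3393 rad/s
X_L = ωL = 573 Ω
X_C = 1/(ωC) = 314 Ω
X = 573 − 314 = 260 Ω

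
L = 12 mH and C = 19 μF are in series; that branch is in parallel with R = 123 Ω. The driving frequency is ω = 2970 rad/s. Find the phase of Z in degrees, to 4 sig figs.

81.71°

X_L = ωL = 35.64 Ω
X_C = 1/(ωC) = 17.72 Ω
Branch 1: Z₁ = R = 123.0 Ω
Branch 2 (series LC): Z₂ = j(X_L − X_C) = j17.92 Ω
Parallel: Z = Z₁Z₂/(Z₁+Z₂), |Z| = 17.73 Ω, ∠Z = 81.71°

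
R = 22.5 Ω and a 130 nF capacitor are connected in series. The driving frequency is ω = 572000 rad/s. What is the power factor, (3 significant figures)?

0.858

X_C = 1/(ωC) = 13.4 Ω
Z = 22.5 − j13.4 Ω
|Z| = √(22.5² + 13.4²) = 26.2 Ω
∠Z = arctan(-13.4/22.5) = -30.9°
cos φ = cos(-30.9°) = 0.858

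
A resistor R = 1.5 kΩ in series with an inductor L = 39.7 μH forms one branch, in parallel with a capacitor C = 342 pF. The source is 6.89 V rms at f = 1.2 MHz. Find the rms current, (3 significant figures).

ω = 2πf = 7.54e+06 rad/s
X_L = ωL = 299 Ω
X_C = 1/(ωC) = 388 Ω
Branch 1 (R+jX_L): Z₁ = 1500 + j299 Ω, |Z₁| = 1530 Ω
Branch 2 (−jX_C): Z₂ = −j388 Ω
Parallel: Z = Z₁Z₂/(Z₁+Z₂), |Z| = 395 Ω, ∠Z = -75.3°
I = V/|Z| = 6.89/395 = 17.5 mA

17.5 mA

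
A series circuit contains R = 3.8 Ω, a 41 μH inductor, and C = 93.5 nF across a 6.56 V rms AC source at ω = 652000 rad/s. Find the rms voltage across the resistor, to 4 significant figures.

X_L = ωL = 26.73 Ω
X_C = 1/(ωC) = 16.40 Ω
Net reactance X = X_L − X_C = 10.33 Ω
Z = 3.800 + j10.33 Ω
|Z| = √(3.800² + 10.33²) = 11.01 Ω
I = V/|Z| = 596.1 mA
V_R = I·|Z_R| = 0.5961 × 3.800 = 2.265 V

2.265 V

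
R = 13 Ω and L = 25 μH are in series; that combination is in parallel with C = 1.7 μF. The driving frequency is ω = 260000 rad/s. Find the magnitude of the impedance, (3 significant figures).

2.40 Ω

X_L = ωL = 6.50 Ω
X_C = 1/(ωC) = 2.26 Ω
Branch 1 (R+jX_L): Z₁ = 13.0 + j6.50 Ω, |Z₁| = 14.5 Ω
Branch 2 (−jX_C): Z₂ = −j2.26 Ω
Parallel: Z = Z₁Z₂/(Z₁+Z₂), |Z| = 2.40 Ω, ∠Z = -81.5°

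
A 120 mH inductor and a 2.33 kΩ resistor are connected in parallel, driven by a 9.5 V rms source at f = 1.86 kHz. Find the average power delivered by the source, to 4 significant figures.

ω = 2πf = 11690 rad/s
X_L = ωL = 1402 Ω
Parallel: admittances add. Y = 1/R + 1/(jωL)
Y = (0.0004292 − j0.0007131) S
|Y| = 0.0008323 S → |Z| = 1/|Y| = 1202 Ω, ∠Z = −∠Y = 58.96°
I = V/|Z| = 7.906 mA
P = VI cos φ = 9.5 × 0.007906 × cos(58.96°) = 38.73 mW

38.73 mW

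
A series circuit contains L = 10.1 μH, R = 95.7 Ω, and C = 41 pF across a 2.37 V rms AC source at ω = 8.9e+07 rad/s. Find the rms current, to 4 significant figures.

X_L = ωL = 898.9 Ω
X_C = 1/(ωC) = 274.0 Ω
Net reactance X = X_L − X_C = 624.9 Ω
Z = 95.70 + j624.9 Ω
|Z| = √(95.70² + 624.9²) = 632.1 Ω
I = V/|Z| = 2.37/632.1 = 3.749 mA

3.749 mA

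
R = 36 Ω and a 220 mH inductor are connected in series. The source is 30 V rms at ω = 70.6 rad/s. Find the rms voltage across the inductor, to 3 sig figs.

11.9 V

X_L = ωL = 15.5 Ω
Z = 36.0 + j15.5 Ω
|Z| = √(36.0² + 15.5²) = 39.2 Ω
I = V/|Z| = 765 mA
V_L = I·|Z_L| = 0.765 × 15.5 = 11.9 V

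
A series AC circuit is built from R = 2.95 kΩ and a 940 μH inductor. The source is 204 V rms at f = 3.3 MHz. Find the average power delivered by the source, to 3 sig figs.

ω = 2πf = 2.073e+07 rad/s
X_L = ωL = 19500 Ω
Z = 2950 + j19500 Ω
|Z| = √(2950² + 19500²) = 19700 Ω
∠Z = arctan(19500/2950) = 81.4°
I = V/|Z| = 10.3 mA
P = VI cos φ = 204 × 0.0103 × cos(81.4°) = 316 mW

316 mW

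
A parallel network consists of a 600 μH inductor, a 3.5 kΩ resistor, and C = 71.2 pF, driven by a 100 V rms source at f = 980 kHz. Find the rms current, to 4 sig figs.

33.13 mA

ω = 2πf = 6.158e+06 rad/s
X_L = ωL = 3695 Ω
X_C = 1/(ωC) = 2281 Ω
Parallel: admittances add. Y = 1/R + 1/(jωL) + jωC
Y = (0.0002857 + j0.0001677) S
|Y| = 0.0003313 S → |Z| = 1/|Y| = 3018 Ω, ∠Z = −∠Y = -30.42°
I = V/|Z| = 100/3018 = 33.13 mA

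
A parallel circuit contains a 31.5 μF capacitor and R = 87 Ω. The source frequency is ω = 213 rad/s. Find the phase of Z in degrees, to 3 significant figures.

-30.3°

X_C = 1/(ωC) = 149 Ω
Parallel: admittances add. Y = 1/R + jωC
Y = (0.0115 + j0.00671) S
|Y| = 0.0133 S → |Z| = 1/|Y| = 75.1 Ω, ∠Z = −∠Y = -30.3°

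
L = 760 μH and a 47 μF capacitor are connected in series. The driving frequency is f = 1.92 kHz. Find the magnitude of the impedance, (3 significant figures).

7.40 Ω

ω = 2πf = 12060 rad/s
X_L = ωL = 9.17 Ω
X_C = 1/(ωC) = 1.76 Ω
Net reactance X = X_L − X_C = 7.40 Ω
Z = j7.40 Ω
|Z| = √(0² + 7.40²) = 7.40 Ω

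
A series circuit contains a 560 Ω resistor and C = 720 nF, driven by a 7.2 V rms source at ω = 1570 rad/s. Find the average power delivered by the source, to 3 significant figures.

26.5 mW

X_C = 1/(ωC) = 885 Ω
Z = 560 − j885 Ω
|Z| = √(560² + 885²) = 1050 Ω
∠Z = arctan(-885/560) = -57.7°
I = V/|Z| = 6.88 mA
P = VI cos φ = 7.2 × 0.00688 × cos(-57.7°) = 26.5 mW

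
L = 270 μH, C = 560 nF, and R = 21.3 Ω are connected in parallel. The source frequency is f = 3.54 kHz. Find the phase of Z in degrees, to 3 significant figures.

ω = 2πf = 22240 rad/s
X_L = ωL = 6.01 Ω
X_C = 1/(ωC) = 80.3 Ω
Parallel: admittances add. Y = 1/R + 1/(jωL) + jωC
Y = (0.0469 − j0.154) S
|Y| = 0.161 S → |Z| = 1/|Y| = 6.21 Ω, ∠Z = −∠Y = 73.1°

73.1°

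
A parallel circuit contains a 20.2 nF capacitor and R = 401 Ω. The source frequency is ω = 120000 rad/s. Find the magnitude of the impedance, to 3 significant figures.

X_C = 1/(ωC) = 413 Ω
Parallel: admittances add. Y = 1/R + jωC
Y = (0.00249 + j0.00242) S
|Y| = 0.00348 S → |Z| = 1/|Y| = 288 Ω, ∠Z = −∠Y = -44.2°

288 Ω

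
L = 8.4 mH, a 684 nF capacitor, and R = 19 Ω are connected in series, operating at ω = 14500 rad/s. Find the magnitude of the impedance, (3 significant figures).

X_L = ωL = 122 Ω
X_C = 1/(ωC) = 101 Ω
Net reactance X = X_L − X_C = 21.0 Ω
Z = 19.0 + j21.0 Ω
|Z| = √(19.0² + 21.0²) = 28.3 Ω

28.3 Ω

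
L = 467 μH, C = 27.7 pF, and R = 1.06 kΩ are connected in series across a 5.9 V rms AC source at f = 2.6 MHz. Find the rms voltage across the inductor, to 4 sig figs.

8.151 V

ω = 2πf = 1.634e+07 rad/s
X_L = ωL = 7629 Ω
X_C = 1/(ωC) = 2210 Ω
Net reactance X = X_L − X_C = 5419 Ω
Z = 1060 + j5419 Ω
|Z| = √(1060² + 5419²) = 5522 Ω
I = V/|Z| = 1.068 mA
V_L = I·|Z_L| = 0.001068 × 7629 = 8.151 V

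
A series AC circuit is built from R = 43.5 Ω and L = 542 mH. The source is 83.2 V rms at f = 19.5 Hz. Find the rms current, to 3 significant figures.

1.05 A

ω = 2πf = 122.5 rad/s
X_L = ωL = 66.4 Ω
Z = 43.5 + j66.4 Ω
|Z| = √(43.5² + 66.4²) = 79.4 Ω
I = V/|Z| = 83.2/79.4 = 1.05 A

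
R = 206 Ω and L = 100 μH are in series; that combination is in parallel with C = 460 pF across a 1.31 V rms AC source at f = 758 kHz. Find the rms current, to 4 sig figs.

ω = 2πf = 4.763e+06 rad/s
X_L = ωL = 476.3 Ω
X_C = 1/(ωC) = 456.4 Ω
Branch 1 (R+jX_L): Z₁ = 206.0 + j476.3 Ω, |Z₁| = 518.9 Ω
Branch 2 (−jX_C): Z₂ = −j456.4 Ω
Parallel: Z = Z₁Z₂/(Z₁+Z₂), |Z| = 1144 Ω, ∠Z = -28.88°
I = V/|Z| = 1.31/1144 = 1.145 mA

1.145 mA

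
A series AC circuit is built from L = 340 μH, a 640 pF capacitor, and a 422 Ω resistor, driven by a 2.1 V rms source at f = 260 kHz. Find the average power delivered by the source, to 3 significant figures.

5.49 mW

ω = 2πf = 1.634e+06 rad/s
X_L = ωL = 555 Ω
X_C = 1/(ωC) = 956 Ω
Net reactance X = X_L − X_C = -401 Ω
Z = 422 − j401 Ω
|Z| = √(422² + 401²) = 582 Ω
∠Z = arctan(-401/422) = -43.5°
I = V/|Z| = 3.61 mA
P = VI cos φ = 2.1 × 0.00361 × cos(-43.5°) = 5.49 mW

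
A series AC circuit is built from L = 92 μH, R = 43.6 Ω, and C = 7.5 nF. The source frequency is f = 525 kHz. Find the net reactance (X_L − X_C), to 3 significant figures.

ω = 2πf = 3.299e+06 rad/s
X_L = ωL = 303 Ω
X_C = 1/(ωC) = 40.4 Ω
X = 303 − 40.4 = 263 Ω

263 Ω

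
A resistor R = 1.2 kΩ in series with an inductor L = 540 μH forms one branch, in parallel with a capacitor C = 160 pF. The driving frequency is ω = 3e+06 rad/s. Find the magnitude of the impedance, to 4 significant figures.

3265 Ω

X_L = ωL = 1620 Ω
X_C = 1/(ωC) = 2083 Ω
Branch 1 (R+jX_L): Z₁ = 1200 + j1620 Ω, |Z₁| = 2016 Ω
Branch 2 (−jX_C): Z₂ = −j2083 Ω
Parallel: Z = Z₁Z₂/(Z₁+Z₂), |Z| = 3265 Ω, ∠Z = -15.42°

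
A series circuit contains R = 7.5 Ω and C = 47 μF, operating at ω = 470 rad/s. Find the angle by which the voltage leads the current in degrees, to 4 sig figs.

-80.59°

X_C = 1/(ωC) = 45.27 Ω
Z = 7.500 − j45.27 Ω
|Z| = √(7.500² + 45.27²) = 45.89 Ω
∠Z = arctan(-45.27/7.500) = -80.59°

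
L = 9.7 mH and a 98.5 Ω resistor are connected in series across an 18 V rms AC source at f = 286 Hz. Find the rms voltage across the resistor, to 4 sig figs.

ω = 2πf = 1797 rad/s
X_L = ωL = 17.43 Ω
Z = 98.50 + j17.43 Ω
|Z| = √(98.50² + 17.43²) = 100.0 Ω
I = V/|Z| = 179.9 mA
V_R = I·|Z_R| = 0.1799 × 98.50 = 17.72 V

17.72 V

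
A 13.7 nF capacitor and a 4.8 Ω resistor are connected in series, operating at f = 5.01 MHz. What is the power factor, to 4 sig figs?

0.9004

ω = 2πf = 3.148e+07 rad/s
X_C = 1/(ωC) = 2.319 Ω
Z = 4.800 − j2.319 Ω
|Z| = √(4.800² + 2.319²) = 5.331 Ω
∠Z = arctan(-2.319/4.800) = -25.78°
cos φ = cos(-25.78°) = 0.9004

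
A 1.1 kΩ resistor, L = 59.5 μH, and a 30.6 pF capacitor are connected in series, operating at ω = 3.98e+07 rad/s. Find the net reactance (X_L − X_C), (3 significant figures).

X_L = ωL = 2370 Ω
X_C = 1/(ωC) = 821 Ω
X = 2370 − 821 = 1550 Ω

1550 Ω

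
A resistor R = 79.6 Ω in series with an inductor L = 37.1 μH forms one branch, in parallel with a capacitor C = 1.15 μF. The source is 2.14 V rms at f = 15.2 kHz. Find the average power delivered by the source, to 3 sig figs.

57.4 mW

ω = 2πf = 95500 rad/s
X_L = ωL = 3.54 Ω
X_C = 1/(ωC) = 9.10 Ω
Branch 1 (R+jX_L): Z₁ = 79.6 + j3.54 Ω, |Z₁| = 79.7 Ω
Branch 2 (−jX_C): Z₂ = −j9.10 Ω
Parallel: Z = Z₁Z₂/(Z₁+Z₂), |Z| = 9.09 Ω, ∠Z = -83.5°
I = V/|Z| = 235 mA
P = VI cos φ = 2.14 × 0.235 × cos(-83.5°) = 57.4 mW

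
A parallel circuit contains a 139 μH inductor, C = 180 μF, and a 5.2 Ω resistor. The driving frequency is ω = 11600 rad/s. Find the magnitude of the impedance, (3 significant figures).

0.676 Ω

X_L = ωL = 1.61 Ω
X_C = 1/(ωC) = 0.479 Ω
Parallel: admittances add. Y = 1/R + 1/(jωL) + jωC
Y = (0.192 + j1.47) S
|Y| = 1.48 S → |Z| = 1/|Y| = 0.676 Ω, ∠Z = −∠Y = -82.5°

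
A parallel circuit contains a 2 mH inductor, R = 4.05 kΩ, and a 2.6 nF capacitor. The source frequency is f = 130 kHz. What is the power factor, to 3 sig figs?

0.161

ω = 2πf = 816800 rad/s
X_L = ωL = 1630 Ω
X_C = 1/(ωC) = 471 Ω
Parallel: admittances add. Y = 1/R + 1/(jωL) + jωC
Y = (0.000247 + j0.00151) S
|Y| = 0.00153 S → |Z| = 1/|Y| = 653 Ω, ∠Z = −∠Y = -80.7°
cos φ = cos(-80.7°) = 0.161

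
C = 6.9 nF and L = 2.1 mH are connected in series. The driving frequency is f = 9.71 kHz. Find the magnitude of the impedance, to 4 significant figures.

2247 Ω

ω = 2πf = 61010 rad/s
X_L = ωL = 128.1 Ω
X_C = 1/(ωC) = 2375 Ω
Net reactance X = X_L − X_C = -2247 Ω
Z = − j2247 Ω
|Z| = √(0² + 2247²) = 2247 Ω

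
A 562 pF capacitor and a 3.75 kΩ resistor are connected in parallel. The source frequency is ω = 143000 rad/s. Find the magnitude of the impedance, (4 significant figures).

X_C = 1/(ωC) = 12440 Ω
Parallel: admittances add. Y = 1/R + jωC
Y = (0.0002667 + j8.037e-05) S
|Y| = 0.0002785 S → |Z| = 1/|Y| = 3590 Ω, ∠Z = −∠Y = -16.77°

3590 Ω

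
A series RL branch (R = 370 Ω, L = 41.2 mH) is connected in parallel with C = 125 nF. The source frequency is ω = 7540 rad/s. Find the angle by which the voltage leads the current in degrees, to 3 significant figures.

13.8°

X_L = ωL = 311 Ω
X_C = 1/(ωC) = 1060 Ω
Branch 1 (R+jX_L): Z₁ = 370 + j311 Ω, |Z₁| = 483 Ω
Branch 2 (−jX_C): Z₂ = −j1060 Ω
Parallel: Z = Z₁Z₂/(Z₁+Z₂), |Z| = 613 Ω, ∠Z = 13.8°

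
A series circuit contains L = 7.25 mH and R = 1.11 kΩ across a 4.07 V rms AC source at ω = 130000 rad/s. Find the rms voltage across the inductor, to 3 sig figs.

X_L = ωL = 942 Ω
Z = 1110 + j942 Ω
|Z| = √(1110² + 942²) = 1460 Ω
I = V/|Z| = 2.80 mA
V_L = I·|Z_L| = 0.00280 × 942 = 2.63 V

2.63 V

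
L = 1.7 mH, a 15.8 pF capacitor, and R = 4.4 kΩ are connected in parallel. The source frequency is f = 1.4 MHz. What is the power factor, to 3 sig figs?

0.953

ω = 2πf = 8.796e+06 rad/s
X_L = ωL = 15000 Ω
X_C = 1/(ωC) = 7200 Ω
Parallel: admittances add. Y = 1/R + 1/(jωL) + jωC
Y = (0.000227 + j7.21e-05) S
|Y| = 0.000238 S → |Z| = 1/|Y| = 4190 Ω, ∠Z = −∠Y = -17.6°
cos φ = cos(-17.6°) = 0.953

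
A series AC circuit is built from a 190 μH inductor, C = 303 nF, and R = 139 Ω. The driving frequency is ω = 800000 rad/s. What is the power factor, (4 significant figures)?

0.6849

X_L = ωL = 152.0 Ω
X_C = 1/(ωC) = 4.125 Ω
Net reactance X = X_L − X_C = 147.9 Ω
Z = 139.0 + j147.9 Ω
|Z| = √(139.0² + 147.9²) = 202.9 Ω
∠Z = arctan(147.9/139.0) = 46.77°
cos φ = cos(46.77°) = 0.6849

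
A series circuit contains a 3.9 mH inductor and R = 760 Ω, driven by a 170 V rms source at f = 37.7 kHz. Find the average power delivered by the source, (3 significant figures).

ω = 2πf = 236900 rad/s
X_L = ωL = 924 Ω
Z = 760 + j924 Ω
|Z| = √(760² + 924²) = 1200 Ω
∠Z = arctan(924/760) = 50.6°
I = V/|Z| = 142 mA
P = VI cos φ = 170 × 0.142 × cos(50.6°) = 15.3 W

15.3 W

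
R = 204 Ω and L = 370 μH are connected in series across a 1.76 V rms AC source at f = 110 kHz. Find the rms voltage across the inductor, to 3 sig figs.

ω = 2πf = 691200 rad/s
X_L = ωL = 256 Ω
Z = 204 + j256 Ω
|Z| = √(204² + 256²) = 327 Ω
I = V/|Z| = 5.38 mA
V_L = I·|Z_L| = 0.00538 × 256 = 1.38 V

1.38 V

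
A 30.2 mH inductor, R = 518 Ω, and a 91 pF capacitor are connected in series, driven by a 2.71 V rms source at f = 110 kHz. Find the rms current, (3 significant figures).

542 μA

ω = 2πf = 691200 rad/s
X_L = ωL = 20900 Ω
X_C = 1/(ωC) = 15900 Ω
Net reactance X = X_L − X_C = 4970 Ω
Z = 518 + j4970 Ω
|Z| = √(518² + 4970²) = 5000 Ω
I = V/|Z| = 2.71/5000 = 542 μA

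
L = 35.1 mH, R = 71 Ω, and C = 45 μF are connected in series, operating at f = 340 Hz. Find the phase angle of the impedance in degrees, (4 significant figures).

ω = 2πf = 2136 rad/s
X_L = ωL = 74.98 Ω
X_C = 1/(ωC) = 10.40 Ω
Net reactance X = X_L − X_C = 64.58 Ω
Z = 71.00 + j64.58 Ω
|Z| = √(71.00² + 64.58²) = 95.98 Ω
∠Z = arctan(64.58/71.00) = 42.29°

42.29°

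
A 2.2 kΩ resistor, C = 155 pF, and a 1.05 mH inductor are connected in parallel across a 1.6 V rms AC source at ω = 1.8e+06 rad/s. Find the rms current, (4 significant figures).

830.1 μA

X_L = ωL = 1890 Ω
X_C = 1/(ωC) = 3584 Ω
Parallel: admittances add. Y = 1/R + 1/(jωL) + jωC
Y = (0.0004545 − j0.0002501) S
|Y| = 0.0005188 S → |Z| = 1/|Y| = 1927 Ω, ∠Z = −∠Y = 28.82°
I = V/|Z| = 1.6/1927 = 830.1 μA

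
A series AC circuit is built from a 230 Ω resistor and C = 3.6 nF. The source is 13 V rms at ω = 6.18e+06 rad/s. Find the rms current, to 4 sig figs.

55.47 mA

X_C = 1/(ωC) = 44.95 Ω
Z = 230.0 − j44.95 Ω
|Z| = √(230.0² + 44.95²) = 234.4 Ω
I = V/|Z| = 13/234.4 = 55.47 mA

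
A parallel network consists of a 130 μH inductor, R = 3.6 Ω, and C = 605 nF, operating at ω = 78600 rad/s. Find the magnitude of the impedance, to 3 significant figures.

X_L = ωL = 10.2 Ω
X_C = 1/(ωC) = 21.0 Ω
Parallel: admittances add. Y = 1/R + 1/(jωL) + jωC
Y = (0.278 − j0.0503) S
|Y| = 0.282 S → |Z| = 1/|Y| = 3.54 Ω, ∠Z = −∠Y = 10.3°

3.54 Ω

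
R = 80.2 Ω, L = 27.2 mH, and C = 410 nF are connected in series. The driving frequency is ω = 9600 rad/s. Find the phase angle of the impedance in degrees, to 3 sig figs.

X_L = ωL = 261 Ω
X_C = 1/(ωC) = 254 Ω
Net reactance X = X_L − X_C = 7.05 Ω
Z = 80.2 + j7.05 Ω
|Z| = √(80.2² + 7.05²) = 80.5 Ω
∠Z = arctan(7.05/80.2) = 5.03°

5.03°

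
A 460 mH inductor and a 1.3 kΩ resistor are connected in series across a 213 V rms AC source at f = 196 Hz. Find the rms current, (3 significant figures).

ω = 2πf = 1232 rad/s
X_L = ωL = 566 Ω
Z = 1300 + j566 Ω
|Z| = √(1300² + 566²) = 1420 Ω
I = V/|Z| = 213/1420 = 150 mA

150 mA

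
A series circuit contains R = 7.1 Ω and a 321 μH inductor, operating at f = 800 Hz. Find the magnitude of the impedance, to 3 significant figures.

7.28 Ω

ω = 2πf = 5027 rad/s
X_L = ωL = 1.61 Ω
Z = 7.10 + j1.61 Ω
|Z| = √(7.10² + 1.61²) = 7.28 Ω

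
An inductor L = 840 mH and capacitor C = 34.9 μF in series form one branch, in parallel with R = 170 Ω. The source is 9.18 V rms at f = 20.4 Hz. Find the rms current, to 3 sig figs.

95.9 mA

ω = 2πf = 128.2 rad/s
X_L = ωL = 108 Ω
X_C = 1/(ωC) = 224 Ω
Branch 1: Z₁ = R = 170 Ω
Branch 2 (series LC): Z₂ = j(X_L − X_C) = −j116 Ω
Parallel: Z = Z₁Z₂/(Z₁+Z₂), |Z| = 95.7 Ω, ∠Z = -55.7°
I = V/|Z| = 9.18/95.7 = 95.9 mA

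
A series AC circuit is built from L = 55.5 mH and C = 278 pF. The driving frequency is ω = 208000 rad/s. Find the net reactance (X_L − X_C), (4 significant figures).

-5750 Ω

X_L = ωL = 11540 Ω
X_C = 1/(ωC) = 17290 Ω
X = 11540 − 17290 = -5750 Ω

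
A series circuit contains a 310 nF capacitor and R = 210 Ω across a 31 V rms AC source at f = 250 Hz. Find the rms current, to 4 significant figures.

15.02 mA

ω = 2πf = 1571 rad/s
X_C = 1/(ωC) = 2054 Ω
Z = 210.0 − j2054 Ω
|Z| = √(210.0² + 2054²) = 2064 Ω
I = V/|Z| = 31/2064 = 15.02 mA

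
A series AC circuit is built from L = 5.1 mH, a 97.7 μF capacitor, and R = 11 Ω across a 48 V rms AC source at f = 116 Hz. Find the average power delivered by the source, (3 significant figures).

ω = 2πf = 728.8 rad/s
X_L = ωL = 3.72 Ω
X_C = 1/(ωC) = 14.0 Ω
Net reactance X = X_L − X_C = -10.3 Ω
Z = 11.0 − j10.3 Ω
|Z| = √(11.0² + 10.3²) = 15.1 Ω
∠Z = arctan(-10.3/11.0) = -43.2°
I = V/|Z| = 3.18 A
P = VI cos φ = 48 × 3.18 × cos(-43.2°) = 111 W

111 W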